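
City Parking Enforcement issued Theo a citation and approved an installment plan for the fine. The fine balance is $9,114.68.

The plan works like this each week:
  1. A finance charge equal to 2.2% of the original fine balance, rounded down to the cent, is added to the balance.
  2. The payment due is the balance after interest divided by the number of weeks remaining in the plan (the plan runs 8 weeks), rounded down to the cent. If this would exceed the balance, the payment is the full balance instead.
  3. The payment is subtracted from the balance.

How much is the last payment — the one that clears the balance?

$1,684.33

Week 1: $9,114.68 +$200.52 interest = $9,315.20; pay $1,164.40 → $8,150.80
Week 2: $8,150.80 +$200.52 interest = $8,351.32; pay $1,193.04 → $7,158.28
Week 3: $7,158.28 +$200.52 interest = $7,358.80; pay $1,226.46 → $6,132.34
Week 4: $6,132.34 +$200.52 interest = $6,332.86; pay $1,266.57 → $5,066.29
Week 5: $5,066.29 +$200.52 interest = $5,266.81; pay $1,316.70 → $3,950.11
Week 6: $3,950.11 +$200.52 interest = $4,150.63; pay $1,383.54 → $2,767.09
Week 7: $2,767.09 +$200.52 interest = $2,967.61; pay $1,483.80 → $1,483.81
Week 8: $1,483.81 +$200.52 interest = $1,684.33; pay $1,684.33 → $0.00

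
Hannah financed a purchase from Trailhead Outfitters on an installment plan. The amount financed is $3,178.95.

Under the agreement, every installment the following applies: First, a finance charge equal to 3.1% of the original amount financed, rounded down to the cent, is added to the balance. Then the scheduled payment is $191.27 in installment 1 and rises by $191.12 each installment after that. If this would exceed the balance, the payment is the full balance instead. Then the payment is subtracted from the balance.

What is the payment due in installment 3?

$573.51

Installment 1: opening $3,178.95; interest $98.54 → $3,277.49; payment $191.27; balance $3,086.22
Installment 2: opening $3,086.22; interest $98.54 → $3,184.76; payment $382.39; balance $2,802.37
Installment 3: opening $2,802.37; interest $98.54 → $2,900.91; payment $573.51; balance $2,327.40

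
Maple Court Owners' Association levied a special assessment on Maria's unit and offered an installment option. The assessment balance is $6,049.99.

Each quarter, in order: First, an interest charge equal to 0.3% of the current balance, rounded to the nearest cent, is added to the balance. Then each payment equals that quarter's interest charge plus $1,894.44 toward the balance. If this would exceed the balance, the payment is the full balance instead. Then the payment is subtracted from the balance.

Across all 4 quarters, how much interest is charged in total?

$38.50

# | Opening | Interest | Payment | End bal
1 | $6,049.99 | $18.15 | $1,912.59 | $4,155.55
2 | $4,155.55 | $12.47 | $1,906.91 | $2,261.11
3 | $2,261.11 | $6.78 | $1,901.22 | $366.67
4 | $366.67 | $1.10 | $367.77 | $0.00
Total interest: $18.15 + $12.47 + $6.78 + $1.10 = $38.50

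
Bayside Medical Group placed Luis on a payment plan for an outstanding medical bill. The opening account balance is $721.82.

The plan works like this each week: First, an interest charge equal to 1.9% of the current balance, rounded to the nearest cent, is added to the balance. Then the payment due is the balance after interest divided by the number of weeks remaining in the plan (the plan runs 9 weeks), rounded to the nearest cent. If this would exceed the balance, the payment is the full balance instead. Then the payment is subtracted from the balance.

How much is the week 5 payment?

$88.11

Week 1: $721.82 +$13.71 interest = $735.53; pay $81.73 → $653.80
Week 2: $653.80 +$12.42 interest = $666.22; pay $83.28 → $582.94
Week 3: $582.94 +$11.08 interest = $594.02; pay $84.86 → $509.16
Week 4: $509.16 +$9.67 interest = $518.83; pay $86.47 → $432.36
Week 5: $432.36 +$8.21 interest = $440.57; pay $88.11 → $352.46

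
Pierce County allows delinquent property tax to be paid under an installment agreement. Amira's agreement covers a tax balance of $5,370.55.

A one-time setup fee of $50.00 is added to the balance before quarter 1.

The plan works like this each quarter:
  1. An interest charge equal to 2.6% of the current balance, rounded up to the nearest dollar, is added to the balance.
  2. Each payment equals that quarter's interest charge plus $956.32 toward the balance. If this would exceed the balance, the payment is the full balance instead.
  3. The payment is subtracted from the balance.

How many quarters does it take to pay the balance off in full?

6

# | Opening | Interest | Payment | End bal
1 | $5,420.55 | $141.00 | $1,097.32 | $4,464.23
2 | $4,464.23 | $117.00 | $1,073.32 | $3,507.91
3 | $3,507.91 | $92.00 | $1,048.32 | $2,551.59
4 | $2,551.59 | $67.00 | $1,023.32 | $1,595.27
5 | $1,595.27 | $42.00 | $998.32 | $638.95
6 | $638.95 | $17.00 | $655.95 | $0.00
Balance reaches $0.00 in quarter 6.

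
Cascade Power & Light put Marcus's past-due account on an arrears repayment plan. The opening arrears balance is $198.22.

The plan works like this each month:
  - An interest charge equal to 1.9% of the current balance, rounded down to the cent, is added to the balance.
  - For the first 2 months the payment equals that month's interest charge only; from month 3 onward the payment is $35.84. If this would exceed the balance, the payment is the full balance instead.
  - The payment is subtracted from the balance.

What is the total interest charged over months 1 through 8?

Month 1: opening $198.22; interest $3.76 → $201.98; payment $3.76; balance $198.22
Month 2: opening $198.22; interest $3.76 → $201.98; payment $3.76; balance $198.22
Month 3: opening $198.22; interest $3.76 → $201.98; payment $35.84; balance $166.14
Month 4: opening $166.14; interest $3.15 → $169.29; payment $35.84; balance $133.45
Month 5: opening $133.45; interest $2.53 → $135.98; payment $35.84; balance $100.14
Month 6: opening $100.14; interest $1.90 → $102.04; payment $35.84; balance $66.20
Month 7: opening $66.20; interest $1.25 → $67.45; payment $35.84; balance $31.61
Month 8: opening $31.61; interest $0.60 → $32.21; payment $32.21; balance $0.00
Total interest: $3.76 + $3.76 + $3.76 + $3.15 + $2.53 + $1.90 + $1.25 + $0.60 = $20.71

$20.71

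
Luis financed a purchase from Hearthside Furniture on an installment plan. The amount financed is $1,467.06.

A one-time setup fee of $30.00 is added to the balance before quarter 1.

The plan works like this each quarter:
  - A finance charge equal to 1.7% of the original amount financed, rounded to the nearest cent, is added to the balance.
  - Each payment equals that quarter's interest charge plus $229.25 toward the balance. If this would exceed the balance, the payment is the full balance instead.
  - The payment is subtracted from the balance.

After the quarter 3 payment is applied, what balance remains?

Quarter 1: $1,497.06 +$24.94 interest = $1,522.00; pay $254.19 → $1,267.81
Quarter 2: $1,267.81 +$24.94 interest = $1,292.75; pay $254.19 → $1,038.56
Quarter 3: $1,038.56 +$24.94 interest = $1,063.50; pay $254.19 → $809.31

$809.31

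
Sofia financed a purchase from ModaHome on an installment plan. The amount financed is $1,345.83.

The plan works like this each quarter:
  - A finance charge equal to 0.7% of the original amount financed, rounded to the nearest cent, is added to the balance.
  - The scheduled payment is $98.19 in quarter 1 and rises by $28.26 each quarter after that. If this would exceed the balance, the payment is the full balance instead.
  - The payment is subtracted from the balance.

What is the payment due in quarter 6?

$239.49

Quarter 1: opening $1,345.83; interest $9.42 → $1,355.25; payment $98.19; balance $1,257.06
Quarter 2: opening $1,257.06; interest $9.42 → $1,266.48; payment $126.45; balance $1,140.03
Quarter 3: opening $1,140.03; interest $9.42 → $1,149.45; payment $154.71; balance $994.74
Quarter 4: opening $994.74; interest $9.42 → $1,004.16; payment $182.97; balance $821.19
Quarter 5: opening $821.19; interest $9.42 → $830.61; payment $211.23; balance $619.38
Quarter 6: opening $619.38; interest $9.42 → $628.80; payment $239.49; balance $389.31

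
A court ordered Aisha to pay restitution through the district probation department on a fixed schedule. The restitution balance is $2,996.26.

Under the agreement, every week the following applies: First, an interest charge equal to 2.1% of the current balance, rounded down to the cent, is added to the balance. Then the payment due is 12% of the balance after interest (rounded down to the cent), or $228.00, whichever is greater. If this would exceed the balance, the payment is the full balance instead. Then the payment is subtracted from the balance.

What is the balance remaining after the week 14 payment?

$0.00

# | Opening | Interest | Payment | End bal
1 | $2,996.26 | $62.92 | $367.10 | $2,692.08
2 | $2,692.08 | $56.53 | $329.83 | $2,418.78
3 | $2,418.78 | $50.79 | $296.34 | $2,173.23
4 | $2,173.23 | $45.63 | $266.26 | $1,952.60
5 | $1,952.60 | $41.00 | $239.23 | $1,754.37
6 | $1,754.37 | $36.84 | $228.00 | $1,563.21
7 | $1,563.21 | $32.82 | $228.00 | $1,368.03
8 | $1,368.03 | $28.72 | $228.00 | $1,168.75
9 | $1,168.75 | $24.54 | $228.00 | $965.29
10 | $965.29 | $20.27 | $228.00 | $757.56
11 | $757.56 | $15.90 | $228.00 | $545.46
12 | $545.46 | $11.45 | $228.00 | $328.91
13 | $328.91 | $6.90 | $228.00 | $107.81
14 | $107.81 | $2.26 | $110.07 | $0.00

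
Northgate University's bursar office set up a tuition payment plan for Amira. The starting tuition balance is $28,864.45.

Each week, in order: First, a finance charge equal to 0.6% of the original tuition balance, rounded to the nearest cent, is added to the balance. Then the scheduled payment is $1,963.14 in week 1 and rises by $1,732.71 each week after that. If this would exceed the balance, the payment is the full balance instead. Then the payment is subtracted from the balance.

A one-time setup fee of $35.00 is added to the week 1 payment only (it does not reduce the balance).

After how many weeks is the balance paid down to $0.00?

6

# | Opening | Interest | Payment | Fee | End bal
1 | $28,864.45 | $173.19 | $1,963.14 | $35.00 | $27,074.50
2 | $27,074.50 | $173.19 | $3,695.85 | — | $23,551.84
3 | $23,551.84 | $173.19 | $5,428.56 | — | $18,296.47
4 | $18,296.47 | $173.19 | $7,161.27 | — | $11,308.39
5 | $11,308.39 | $173.19 | $8,893.98 | — | $2,587.60
6 | $2,587.60 | $173.19 | $2,760.79 | — | $0.00
Balance reaches $0.00 in week 6.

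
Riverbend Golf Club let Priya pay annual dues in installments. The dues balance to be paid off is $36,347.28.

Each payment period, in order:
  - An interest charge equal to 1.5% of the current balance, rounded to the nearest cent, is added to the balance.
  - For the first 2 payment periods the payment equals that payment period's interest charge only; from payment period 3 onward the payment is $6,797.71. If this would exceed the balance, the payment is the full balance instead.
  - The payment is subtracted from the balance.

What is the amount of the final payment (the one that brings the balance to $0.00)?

$4,194.72

Payment period 1: $36,347.28 +$545.21 interest = $36,892.49; pay $545.21 → $36,347.28
Payment period 2: $36,347.28 +$545.21 interest = $36,892.49; pay $545.21 → $36,347.28
Payment period 3: $36,347.28 +$545.21 interest = $36,892.49; pay $6,797.71 → $30,094.78
Payment period 4: $30,094.78 +$451.42 interest = $30,546.20; pay $6,797.71 → $23,748.49
Payment period 5: $23,748.49 +$356.23 interest = $24,104.72; pay $6,797.71 → $17,307.01
Payment period 6: $17,307.01 +$259.61 interest = $17,566.62; pay $6,797.71 → $10,768.91
Payment period 7: $10,768.91 +$161.53 interest = $10,930.44; pay $6,797.71 → $4,132.73
Payment period 8: $4,132.73 +$61.99 interest = $4,194.72; pay $4,194.72 → $0.00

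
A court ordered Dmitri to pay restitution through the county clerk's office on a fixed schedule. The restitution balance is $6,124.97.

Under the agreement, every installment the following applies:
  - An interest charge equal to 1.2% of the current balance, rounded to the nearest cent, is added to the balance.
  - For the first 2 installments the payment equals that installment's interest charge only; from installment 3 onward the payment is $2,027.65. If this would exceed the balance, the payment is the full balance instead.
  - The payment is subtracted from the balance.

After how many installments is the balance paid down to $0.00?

6

# | Opening | Interest | Payment | End bal
1 | $6,124.97 | $73.50 | $73.50 | $6,124.97
2 | $6,124.97 | $73.50 | $73.50 | $6,124.97
3 | $6,124.97 | $73.50 | $2,027.65 | $4,170.82
4 | $4,170.82 | $50.05 | $2,027.65 | $2,193.22
5 | $2,193.22 | $26.32 | $2,027.65 | $191.89
6 | $191.89 | $2.30 | $194.19 | $0.00
Balance reaches $0.00 in installment 6.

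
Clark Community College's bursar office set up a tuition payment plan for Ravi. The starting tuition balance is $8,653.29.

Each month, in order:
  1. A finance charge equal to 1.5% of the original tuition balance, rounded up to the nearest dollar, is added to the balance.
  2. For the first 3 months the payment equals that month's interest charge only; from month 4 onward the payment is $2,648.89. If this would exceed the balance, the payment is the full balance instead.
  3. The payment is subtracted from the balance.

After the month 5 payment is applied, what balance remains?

$3,615.51

Month 1: opening $8,653.29; interest $130.00 → $8,783.29; payment $130.00; balance $8,653.29
Month 2: opening $8,653.29; interest $130.00 → $8,783.29; payment $130.00; balance $8,653.29
Month 3: opening $8,653.29; interest $130.00 → $8,783.29; payment $130.00; balance $8,653.29
Month 4: opening $8,653.29; interest $130.00 → $8,783.29; payment $2,648.89; balance $6,134.40
Month 5: opening $6,134.40; interest $130.00 → $6,264.40; payment $2,648.89; balance $3,615.51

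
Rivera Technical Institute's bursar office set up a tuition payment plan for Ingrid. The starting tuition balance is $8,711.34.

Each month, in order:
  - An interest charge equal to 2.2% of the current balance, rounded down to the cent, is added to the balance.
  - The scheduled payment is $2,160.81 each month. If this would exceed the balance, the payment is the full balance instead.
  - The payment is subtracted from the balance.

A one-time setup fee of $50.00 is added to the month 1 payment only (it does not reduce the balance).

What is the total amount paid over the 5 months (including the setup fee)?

Month 1: opening $8,711.34; interest $191.64 → $8,902.98; payment $2,160.81 (+ $50.00 fee); balance $6,742.17
Month 2: opening $6,742.17; interest $148.32 → $6,890.49; payment $2,160.81; balance $4,729.68
Month 3: opening $4,729.68; interest $104.05 → $4,833.73; payment $2,160.81; balance $2,672.92
Month 4: opening $2,672.92; interest $58.80 → $2,731.72; payment $2,160.81; balance $570.91
Month 5: opening $570.91; interest $12.56 → $583.47; payment $583.47; balance $0.00
Total paid: $9,276.71

$9,276.71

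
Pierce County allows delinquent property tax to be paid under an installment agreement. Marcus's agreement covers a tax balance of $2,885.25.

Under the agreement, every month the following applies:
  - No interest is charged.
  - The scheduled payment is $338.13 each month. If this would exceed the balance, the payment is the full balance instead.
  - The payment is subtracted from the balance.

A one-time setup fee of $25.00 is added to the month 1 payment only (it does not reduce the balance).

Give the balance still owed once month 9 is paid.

Month 1: opening $2,885.25; payment $338.13 (+ $25.00 fee); balance $2,547.12
Month 2: opening $2,547.12; payment $338.13; balance $2,208.99
Month 3: opening $2,208.99; payment $338.13; balance $1,870.86
Month 4: opening $1,870.86; payment $338.13; balance $1,532.73
Month 5: opening $1,532.73; payment $338.13; balance $1,194.60
Month 6: opening $1,194.60; payment $338.13; balance $856.47
Month 7: opening $856.47; payment $338.13; balance $518.34
Month 8: opening $518.34; payment $338.13; balance $180.21
Month 9: opening $180.21; payment $180.21; balance $0.00

$0.00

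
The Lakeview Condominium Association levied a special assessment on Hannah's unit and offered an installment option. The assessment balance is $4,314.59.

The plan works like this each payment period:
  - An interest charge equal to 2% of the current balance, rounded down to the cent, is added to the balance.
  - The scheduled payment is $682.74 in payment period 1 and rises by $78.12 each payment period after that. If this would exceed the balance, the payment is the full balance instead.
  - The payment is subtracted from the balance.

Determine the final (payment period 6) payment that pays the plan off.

Payment period 1: $4,314.59 +$86.29 interest = $4,400.88; pay $682.74 → $3,718.14
Payment period 2: $3,718.14 +$74.36 interest = $3,792.50; pay $760.86 → $3,031.64
Payment period 3: $3,031.64 +$60.63 interest = $3,092.27; pay $838.98 → $2,253.29
Payment period 4: $2,253.29 +$45.06 interest = $2,298.35; pay $917.10 → $1,381.25
Payment period 5: $1,381.25 +$27.62 interest = $1,408.87; pay $995.22 → $413.65
Payment period 6: $413.65 +$8.27 interest = $421.92; pay $421.92 → $0.00

$421.92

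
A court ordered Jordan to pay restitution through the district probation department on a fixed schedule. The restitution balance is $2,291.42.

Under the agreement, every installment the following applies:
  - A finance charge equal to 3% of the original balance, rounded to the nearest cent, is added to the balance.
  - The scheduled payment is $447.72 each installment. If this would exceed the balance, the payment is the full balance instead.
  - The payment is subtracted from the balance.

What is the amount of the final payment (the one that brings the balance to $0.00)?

$86.28

Installment 1: $2,291.42 +$68.74 interest = $2,360.16; pay $447.72 → $1,912.44
Installment 2: $1,912.44 +$68.74 interest = $1,981.18; pay $447.72 → $1,533.46
Installment 3: $1,533.46 +$68.74 interest = $1,602.20; pay $447.72 → $1,154.48
Installment 4: $1,154.48 +$68.74 interest = $1,223.22; pay $447.72 → $775.50
Installment 5: $775.50 +$68.74 interest = $844.24; pay $447.72 → $396.52
Installment 6: $396.52 +$68.74 interest = $465.26; pay $447.72 → $17.54
Installment 7: $17.54 +$68.74 interest = $86.28; pay $86.28 → $0.00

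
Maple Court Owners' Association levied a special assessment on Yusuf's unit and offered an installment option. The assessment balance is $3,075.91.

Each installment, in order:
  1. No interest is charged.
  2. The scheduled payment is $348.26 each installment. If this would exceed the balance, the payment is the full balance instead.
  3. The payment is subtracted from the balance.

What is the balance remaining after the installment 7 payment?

Installment 1: $3,075.91 − $348.26 → $2,727.65
Installment 2: $2,727.65 − $348.26 → $2,379.39
Installment 3: $2,379.39 − $348.26 → $2,031.13
Installment 4: $2,031.13 − $348.26 → $1,682.87
Installment 5: $1,682.87 − $348.26 → $1,334.61
Installment 6: $1,334.61 − $348.26 → $986.35
Installment 7: $986.35 − $348.26 → $638.09

$638.09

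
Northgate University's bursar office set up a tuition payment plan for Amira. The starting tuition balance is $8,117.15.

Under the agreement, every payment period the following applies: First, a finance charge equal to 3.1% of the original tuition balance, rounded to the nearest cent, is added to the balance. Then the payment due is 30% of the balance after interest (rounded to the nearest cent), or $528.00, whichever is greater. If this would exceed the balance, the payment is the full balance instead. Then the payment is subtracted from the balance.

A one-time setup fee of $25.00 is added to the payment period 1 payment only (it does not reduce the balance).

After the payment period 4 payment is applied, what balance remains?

Payment period 1: $8,117.15 +$251.63 interest = $8,368.78; pay $2,510.63 (+ $25.00 fee) → $5,858.15
Payment period 2: $5,858.15 +$251.63 interest = $6,109.78; pay $1,832.93 → $4,276.85
Payment period 3: $4,276.85 +$251.63 interest = $4,528.48; pay $1,358.54 → $3,169.94
Payment period 4: $3,169.94 +$251.63 interest = $3,421.57; pay $1,026.47 → $2,395.10

$2,395.10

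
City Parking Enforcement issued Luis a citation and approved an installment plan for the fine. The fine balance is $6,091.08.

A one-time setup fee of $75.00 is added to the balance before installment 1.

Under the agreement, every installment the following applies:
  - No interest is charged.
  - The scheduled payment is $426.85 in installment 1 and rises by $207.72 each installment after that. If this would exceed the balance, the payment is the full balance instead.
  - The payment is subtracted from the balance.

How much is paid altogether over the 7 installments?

$6,166.08

Installment 1: opening $6,166.08; payment $426.85; balance $5,739.23
Installment 2: opening $5,739.23; payment $634.57; balance $5,104.66
Installment 3: opening $5,104.66; payment $842.29; balance $4,262.37
Installment 4: opening $4,262.37; payment $1,050.01; balance $3,212.36
Installment 5: opening $3,212.36; payment $1,257.73; balance $1,954.63
Installment 6: opening $1,954.63; payment $1,465.45; balance $489.18
Installment 7: opening $489.18; payment $489.18; balance $0.00
Total paid: $6,166.08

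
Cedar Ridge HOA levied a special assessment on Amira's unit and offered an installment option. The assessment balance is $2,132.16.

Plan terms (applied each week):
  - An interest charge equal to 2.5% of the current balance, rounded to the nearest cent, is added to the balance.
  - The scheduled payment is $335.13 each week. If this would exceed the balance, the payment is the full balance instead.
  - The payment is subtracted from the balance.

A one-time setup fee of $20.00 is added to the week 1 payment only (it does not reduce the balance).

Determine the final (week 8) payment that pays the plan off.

$5.23

Week 1: opening $2,132.16; interest $53.30 → $2,185.46; payment $335.13 (+ $20.00 fee); balance $1,850.33
Week 2: opening $1,850.33; interest $46.26 → $1,896.59; payment $335.13; balance $1,561.46
Week 3: opening $1,561.46; interest $39.04 → $1,600.50; payment $335.13; balance $1,265.37
Week 4: opening $1,265.37; interest $31.63 → $1,297.00; payment $335.13; balance $961.87
Week 5: opening $961.87; interest $24.05 → $985.92; payment $335.13; balance $650.79
Week 6: opening $650.79; interest $16.27 → $667.06; payment $335.13; balance $331.93
Week 7: opening $331.93; interest $8.30 → $340.23; payment $335.13; balance $5.10
Week 8: opening $5.10; interest $0.13 → $5.23; payment $5.23; balance $0.00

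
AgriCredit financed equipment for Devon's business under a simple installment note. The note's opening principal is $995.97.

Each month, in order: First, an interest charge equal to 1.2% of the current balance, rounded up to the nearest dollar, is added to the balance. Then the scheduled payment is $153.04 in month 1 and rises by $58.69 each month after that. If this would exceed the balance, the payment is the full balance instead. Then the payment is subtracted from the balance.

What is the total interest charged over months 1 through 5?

$37.00

Month 1: opening $995.97; interest $12.00 → $1,007.97; payment $153.04; balance $854.93
Month 2: opening $854.93; interest $11.00 → $865.93; payment $211.73; balance $654.20
Month 3: opening $654.20; interest $8.00 → $662.20; payment $270.42; balance $391.78
Month 4: opening $391.78; interest $5.00 → $396.78; payment $329.11; balance $67.67
Month 5: opening $67.67; interest $1.00 → $68.67; payment $68.67; balance $0.00
Total interest: $12.00 + $11.00 + $8.00 + $5.00 + $1.00 = $37.00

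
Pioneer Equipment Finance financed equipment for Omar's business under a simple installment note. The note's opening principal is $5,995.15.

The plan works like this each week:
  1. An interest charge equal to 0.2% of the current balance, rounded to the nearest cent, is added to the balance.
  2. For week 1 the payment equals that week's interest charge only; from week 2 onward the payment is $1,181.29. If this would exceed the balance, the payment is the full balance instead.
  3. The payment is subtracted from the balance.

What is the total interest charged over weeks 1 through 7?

Week 1: opening $5,995.15; interest $11.99 → $6,007.14; payment $11.99; balance $5,995.15
Week 2: opening $5,995.15; interest $11.99 → $6,007.14; payment $1,181.29; balance $4,825.85
Week 3: opening $4,825.85; interest $9.65 → $4,835.50; payment $1,181.29; balance $3,654.21
Week 4: opening $3,654.21; interest $7.31 → $3,661.52; payment $1,181.29; balance $2,480.23
Week 5: opening $2,480.23; interest $4.96 → $2,485.19; payment $1,181.29; balance $1,303.90
Week 6: opening $1,303.90; interest $2.61 → $1,306.51; payment $1,181.29; balance $125.22
Week 7: opening $125.22; interest $0.25 → $125.47; payment $125.47; balance $0.00
Total interest: $11.99 + $11.99 + $9.65 + $7.31 + $4.96 + $2.61 + $0.25 = $48.76

$48.76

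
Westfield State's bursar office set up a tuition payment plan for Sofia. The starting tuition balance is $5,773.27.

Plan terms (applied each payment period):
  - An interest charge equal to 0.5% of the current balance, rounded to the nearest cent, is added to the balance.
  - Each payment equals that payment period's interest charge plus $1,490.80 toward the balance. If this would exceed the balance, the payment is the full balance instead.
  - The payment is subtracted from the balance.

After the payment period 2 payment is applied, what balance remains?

Payment period 1: opening $5,773.27; interest $28.87 → $5,802.14; payment $1,519.67; balance $4,282.47
Payment period 2: opening $4,282.47; interest $21.41 → $4,303.88; payment $1,512.21; balance $2,791.67

$2,791.67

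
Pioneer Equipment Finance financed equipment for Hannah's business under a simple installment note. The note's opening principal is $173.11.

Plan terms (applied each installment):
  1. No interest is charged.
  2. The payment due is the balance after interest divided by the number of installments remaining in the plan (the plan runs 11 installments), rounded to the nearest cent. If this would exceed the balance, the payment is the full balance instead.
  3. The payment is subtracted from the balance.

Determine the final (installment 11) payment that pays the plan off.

$15.73

Installment 1: $173.11 − $15.74 → $157.37
Installment 2: $157.37 − $15.74 → $141.63
Installment 3: $141.63 − $15.74 → $125.89
Installment 4: $125.89 − $15.74 → $110.15
Installment 5: $110.15 − $15.74 → $94.41
Installment 6: $94.41 − $15.74 → $78.67
Installment 7: $78.67 − $15.73 → $62.94
Installment 8: $62.94 − $15.74 → $47.20
Installment 9: $47.20 − $15.73 → $31.47
Installment 10: $31.47 − $15.74 → $15.73
Installment 11: $15.73 − $15.73 → $0.00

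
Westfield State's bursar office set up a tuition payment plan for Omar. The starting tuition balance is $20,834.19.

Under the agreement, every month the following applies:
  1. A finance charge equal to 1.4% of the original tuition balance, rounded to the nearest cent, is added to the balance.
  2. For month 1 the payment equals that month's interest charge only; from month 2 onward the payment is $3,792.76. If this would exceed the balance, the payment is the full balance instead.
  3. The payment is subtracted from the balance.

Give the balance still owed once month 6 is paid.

$3,328.79

Month 1: $20,834.19 +$291.68 interest = $21,125.87; pay $291.68 → $20,834.19
Month 2: $20,834.19 +$291.68 interest = $21,125.87; pay $3,792.76 → $17,333.11
Month 3: $17,333.11 +$291.68 interest = $17,624.79; pay $3,792.76 → $13,832.03
Month 4: $13,832.03 +$291.68 interest = $14,123.71; pay $3,792.76 → $10,330.95
Month 5: $10,330.95 +$291.68 interest = $10,622.63; pay $3,792.76 → $6,829.87
Month 6: $6,829.87 +$291.68 interest = $7,121.55; pay $3,792.76 → $3,328.79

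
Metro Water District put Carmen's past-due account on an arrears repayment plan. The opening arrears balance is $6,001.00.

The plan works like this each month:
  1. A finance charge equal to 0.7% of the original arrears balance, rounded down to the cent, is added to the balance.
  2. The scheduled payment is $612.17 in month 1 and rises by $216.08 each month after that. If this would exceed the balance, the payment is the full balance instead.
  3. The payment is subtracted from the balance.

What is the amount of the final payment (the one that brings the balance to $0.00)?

$1,031.35

# | Opening | Interest | Payment | End bal
1 | $6,001.00 | $42.00 | $612.17 | $5,430.83
2 | $5,430.83 | $42.00 | $828.25 | $4,644.58
3 | $4,644.58 | $42.00 | $1,044.33 | $3,642.25
4 | $3,642.25 | $42.00 | $1,260.41 | $2,423.84
5 | $2,423.84 | $42.00 | $1,476.49 | $989.35
6 | $989.35 | $42.00 | $1,031.35 | $0.00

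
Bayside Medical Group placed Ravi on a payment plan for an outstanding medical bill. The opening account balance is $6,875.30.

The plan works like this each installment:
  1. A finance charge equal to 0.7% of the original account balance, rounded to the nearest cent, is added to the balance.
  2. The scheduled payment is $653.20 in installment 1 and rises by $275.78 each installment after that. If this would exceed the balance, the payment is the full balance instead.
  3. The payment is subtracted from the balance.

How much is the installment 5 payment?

Installment 1: opening $6,875.30; interest $48.13 → $6,923.43; payment $653.20; balance $6,270.23
Installment 2: opening $6,270.23; interest $48.13 → $6,318.36; payment $928.98; balance $5,389.38
Installment 3: opening $5,389.38; interest $48.13 → $5,437.51; payment $1,204.76; balance $4,232.75
Installment 4: opening $4,232.75; interest $48.13 → $4,280.88; payment $1,480.54; balance $2,800.34
Installment 5: opening $2,800.34; interest $48.13 → $2,848.47; payment $1,756.32; balance $1,092.15

$1,756.32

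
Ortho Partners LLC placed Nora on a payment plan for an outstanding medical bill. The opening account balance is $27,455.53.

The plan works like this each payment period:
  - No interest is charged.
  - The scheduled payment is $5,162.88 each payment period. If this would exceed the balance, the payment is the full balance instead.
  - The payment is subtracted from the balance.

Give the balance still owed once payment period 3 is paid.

$11,966.89

Payment period 1: opening $27,455.53; payment $5,162.88; balance $22,292.65
Payment period 2: opening $22,292.65; payment $5,162.88; balance $17,129.77
Payment period 3: opening $17,129.77; payment $5,162.88; balance $11,966.89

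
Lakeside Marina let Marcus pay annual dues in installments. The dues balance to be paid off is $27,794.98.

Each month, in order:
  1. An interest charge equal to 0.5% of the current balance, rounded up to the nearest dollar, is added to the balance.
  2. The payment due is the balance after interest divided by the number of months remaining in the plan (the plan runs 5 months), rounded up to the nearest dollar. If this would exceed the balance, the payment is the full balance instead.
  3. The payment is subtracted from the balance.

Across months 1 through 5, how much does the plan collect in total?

$28,216.98

# | Opening | Interest | Payment | End bal
1 | $27,794.98 | $139.00 | $5,587.00 | $22,346.98
2 | $22,346.98 | $112.00 | $5,615.00 | $16,843.98
3 | $16,843.98 | $85.00 | $5,643.00 | $11,285.98
4 | $11,285.98 | $57.00 | $5,672.00 | $5,670.98
5 | $5,670.98 | $29.00 | $5,699.98 | $0.00
Total paid: $28,216.98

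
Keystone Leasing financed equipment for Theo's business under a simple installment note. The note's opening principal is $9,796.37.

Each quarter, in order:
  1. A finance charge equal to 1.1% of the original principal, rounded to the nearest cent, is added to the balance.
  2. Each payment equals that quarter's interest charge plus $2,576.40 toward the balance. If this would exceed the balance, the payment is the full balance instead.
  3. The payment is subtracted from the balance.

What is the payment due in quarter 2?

# | Opening | Interest | Payment | End bal
1 | $9,796.37 | $107.76 | $2,684.16 | $7,219.97
2 | $7,219.97 | $107.76 | $2,684.16 | $4,643.57

$2,684.16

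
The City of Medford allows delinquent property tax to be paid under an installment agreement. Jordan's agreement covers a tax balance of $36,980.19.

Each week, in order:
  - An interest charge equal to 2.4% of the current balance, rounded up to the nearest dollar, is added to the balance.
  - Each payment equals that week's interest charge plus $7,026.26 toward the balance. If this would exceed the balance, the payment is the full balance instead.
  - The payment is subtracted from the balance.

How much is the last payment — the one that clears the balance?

$1,893.89

Week 1: opening $36,980.19; interest $888.00 → $37,868.19; payment $7,914.26; balance $29,953.93
Week 2: opening $29,953.93; interest $719.00 → $30,672.93; payment $7,745.26; balance $22,927.67
Week 3: opening $22,927.67; interest $551.00 → $23,478.67; payment $7,577.26; balance $15,901.41
Week 4: opening $15,901.41; interest $382.00 → $16,283.41; payment $7,408.26; balance $8,875.15
Week 5: opening $8,875.15; interest $214.00 → $9,089.15; payment $7,240.26; balance $1,848.89
Week 6: opening $1,848.89; interest $45.00 → $1,893.89; payment $1,893.89; balance $0.00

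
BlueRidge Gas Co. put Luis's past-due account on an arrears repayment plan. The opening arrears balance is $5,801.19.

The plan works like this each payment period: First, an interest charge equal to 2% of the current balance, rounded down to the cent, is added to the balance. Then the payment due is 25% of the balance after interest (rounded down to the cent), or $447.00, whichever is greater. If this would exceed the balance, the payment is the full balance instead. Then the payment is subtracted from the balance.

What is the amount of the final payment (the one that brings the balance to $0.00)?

Payment period 1: opening $5,801.19; interest $116.02 → $5,917.21; payment $1,479.30; balance $4,437.91
Payment period 2: opening $4,437.91; interest $88.75 → $4,526.66; payment $1,131.66; balance $3,395.00
Payment period 3: opening $3,395.00; interest $67.90 → $3,462.90; payment $865.72; balance $2,597.18
Payment period 4: opening $2,597.18; interest $51.94 → $2,649.12; payment $662.28; balance $1,986.84
Payment period 5: opening $1,986.84; interest $39.73 → $2,026.57; payment $506.64; balance $1,519.93
Payment period 6: opening $1,519.93; interest $30.39 → $1,550.32; payment $447.00; balance $1,103.32
Payment period 7: opening $1,103.32; interest $22.06 → $1,125.38; payment $447.00; balance $678.38
Payment period 8: opening $678.38; interest $13.56 → $691.94; payment $447.00; balance $244.94
Payment period 9: opening $244.94; interest $4.89 → $249.83; payment $249.83; balance $0.00

$249.83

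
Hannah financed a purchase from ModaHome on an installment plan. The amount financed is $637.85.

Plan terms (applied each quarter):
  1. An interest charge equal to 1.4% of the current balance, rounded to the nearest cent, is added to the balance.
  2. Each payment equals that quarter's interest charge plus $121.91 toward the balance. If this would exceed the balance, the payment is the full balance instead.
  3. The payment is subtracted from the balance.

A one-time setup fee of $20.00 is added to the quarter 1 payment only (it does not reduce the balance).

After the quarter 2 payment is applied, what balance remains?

Quarter 1: opening $637.85; interest $8.93 → $646.78; payment $130.84 (+ $20.00 fee); balance $515.94
Quarter 2: opening $515.94; interest $7.22 → $523.16; payment $129.13; balance $394.03

$394.03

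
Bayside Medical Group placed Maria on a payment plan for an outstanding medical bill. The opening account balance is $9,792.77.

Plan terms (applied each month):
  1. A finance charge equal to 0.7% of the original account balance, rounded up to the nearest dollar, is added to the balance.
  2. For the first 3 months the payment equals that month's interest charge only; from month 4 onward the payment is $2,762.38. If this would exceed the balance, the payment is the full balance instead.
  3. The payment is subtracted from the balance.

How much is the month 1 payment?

Month 1: opening $9,792.77; interest $69.00 → $9,861.77; payment $69.00; balance $9,792.77

$69.00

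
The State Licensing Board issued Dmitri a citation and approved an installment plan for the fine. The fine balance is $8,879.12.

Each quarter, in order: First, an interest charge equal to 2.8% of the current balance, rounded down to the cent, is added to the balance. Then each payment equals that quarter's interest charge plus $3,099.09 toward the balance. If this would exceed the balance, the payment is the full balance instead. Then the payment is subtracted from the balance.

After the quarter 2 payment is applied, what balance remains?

Quarter 1: opening $8,879.12; interest $248.61 → $9,127.73; payment $3,347.70; balance $5,780.03
Quarter 2: opening $5,780.03; interest $161.84 → $5,941.87; payment $3,260.93; balance $2,680.94

$2,680.94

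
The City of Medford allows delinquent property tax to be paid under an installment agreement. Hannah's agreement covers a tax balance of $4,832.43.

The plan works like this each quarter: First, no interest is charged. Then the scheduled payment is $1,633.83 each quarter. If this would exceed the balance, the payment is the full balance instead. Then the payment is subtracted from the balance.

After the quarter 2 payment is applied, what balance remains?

$1,564.77

Quarter 1: opening $4,832.43; payment $1,633.83; balance $3,198.60
Quarter 2: opening $3,198.60; payment $1,633.83; balance $1,564.77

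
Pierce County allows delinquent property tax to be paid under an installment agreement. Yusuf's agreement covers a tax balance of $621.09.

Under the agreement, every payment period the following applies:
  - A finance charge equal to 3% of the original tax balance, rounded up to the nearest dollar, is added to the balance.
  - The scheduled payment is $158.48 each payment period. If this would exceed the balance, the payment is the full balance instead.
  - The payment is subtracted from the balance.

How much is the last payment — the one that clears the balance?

Payment period 1: opening $621.09; interest $19.00 → $640.09; payment $158.48; balance $481.61
Payment period 2: opening $481.61; interest $19.00 → $500.61; payment $158.48; balance $342.13
Payment period 3: opening $342.13; interest $19.00 → $361.13; payment $158.48; balance $202.65
Payment period 4: opening $202.65; interest $19.00 → $221.65; payment $158.48; balance $63.17
Payment period 5: opening $63.17; interest $19.00 → $82.17; payment $82.17; balance $0.00

$82.17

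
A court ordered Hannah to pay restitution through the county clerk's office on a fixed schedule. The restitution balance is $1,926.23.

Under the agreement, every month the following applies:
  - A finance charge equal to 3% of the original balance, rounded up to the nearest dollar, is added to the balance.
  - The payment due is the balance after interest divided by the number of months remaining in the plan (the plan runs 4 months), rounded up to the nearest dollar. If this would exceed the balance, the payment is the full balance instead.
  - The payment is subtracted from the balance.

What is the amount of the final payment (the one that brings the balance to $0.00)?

$601.23

# | Opening | Interest | Payment | End bal
1 | $1,926.23 | $58.00 | $497.00 | $1,487.23
2 | $1,487.23 | $58.00 | $516.00 | $1,029.23
3 | $1,029.23 | $58.00 | $544.00 | $543.23
4 | $543.23 | $58.00 | $601.23 | $0.00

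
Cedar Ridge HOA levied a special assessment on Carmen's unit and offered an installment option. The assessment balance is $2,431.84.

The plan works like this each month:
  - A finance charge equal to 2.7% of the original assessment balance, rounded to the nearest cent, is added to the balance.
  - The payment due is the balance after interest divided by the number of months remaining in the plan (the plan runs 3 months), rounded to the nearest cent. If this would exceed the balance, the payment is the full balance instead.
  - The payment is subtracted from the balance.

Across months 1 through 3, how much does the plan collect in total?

$2,628.82

# | Opening | Interest | Payment | End bal
1 | $2,431.84 | $65.66 | $832.50 | $1,665.00
2 | $1,665.00 | $65.66 | $865.33 | $865.33
3 | $865.33 | $65.66 | $930.99 | $0.00
Total paid: $2,628.82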